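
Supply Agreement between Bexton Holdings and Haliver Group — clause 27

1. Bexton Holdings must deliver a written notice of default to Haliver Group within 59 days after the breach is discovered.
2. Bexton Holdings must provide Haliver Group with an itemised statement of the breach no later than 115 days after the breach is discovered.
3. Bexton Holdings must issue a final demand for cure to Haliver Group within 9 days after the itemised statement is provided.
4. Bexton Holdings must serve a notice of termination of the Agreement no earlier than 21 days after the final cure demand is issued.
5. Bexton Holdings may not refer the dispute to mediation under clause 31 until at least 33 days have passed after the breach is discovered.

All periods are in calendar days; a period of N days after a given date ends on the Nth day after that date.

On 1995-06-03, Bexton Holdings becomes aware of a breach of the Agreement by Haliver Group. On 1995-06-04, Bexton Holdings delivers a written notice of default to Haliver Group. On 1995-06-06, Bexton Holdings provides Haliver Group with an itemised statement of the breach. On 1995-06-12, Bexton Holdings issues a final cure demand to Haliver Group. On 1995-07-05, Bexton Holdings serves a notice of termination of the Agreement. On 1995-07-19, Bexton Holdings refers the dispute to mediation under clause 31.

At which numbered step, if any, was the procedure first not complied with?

None — every step was satisfied

(1) due by 1995-06-03 + 59 days = 1995-08-01; 1995-06-04 is within that limit.
(2) due by 1995-06-03 + 115 days = 1995-09-26; 1995-06-06 is within that limit.
(3) due by 1995-06-06 + 9 days = 1995-06-15; done 1995-06-12 — timely.
(4) permitted from 1995-06-12 + 21 days = 1995-07-03 onward; 1995-07-05 is on or after that date.
(5) permitted from 1995-06-03 + 33 days = 1995-07-06 onward; 1995-07-19 is on or after that date.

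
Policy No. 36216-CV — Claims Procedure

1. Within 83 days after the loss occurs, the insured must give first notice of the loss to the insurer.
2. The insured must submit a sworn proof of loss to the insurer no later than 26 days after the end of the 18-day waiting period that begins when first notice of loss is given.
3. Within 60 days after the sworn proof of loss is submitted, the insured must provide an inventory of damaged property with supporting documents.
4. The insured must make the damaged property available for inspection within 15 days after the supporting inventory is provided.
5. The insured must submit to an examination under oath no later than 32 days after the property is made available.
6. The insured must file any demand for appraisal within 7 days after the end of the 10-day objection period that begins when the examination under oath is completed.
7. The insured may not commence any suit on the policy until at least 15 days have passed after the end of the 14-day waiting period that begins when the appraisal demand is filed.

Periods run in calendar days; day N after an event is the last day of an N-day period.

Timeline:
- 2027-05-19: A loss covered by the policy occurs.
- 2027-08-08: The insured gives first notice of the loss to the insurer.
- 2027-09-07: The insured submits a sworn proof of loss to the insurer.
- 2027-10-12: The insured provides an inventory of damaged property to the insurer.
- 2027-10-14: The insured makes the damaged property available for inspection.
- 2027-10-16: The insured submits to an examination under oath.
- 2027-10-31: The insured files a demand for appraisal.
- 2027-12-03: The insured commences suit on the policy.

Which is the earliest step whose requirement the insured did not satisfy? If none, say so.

(1) due by 2027-05-19 + 83 days = 2027-08-10; 2027-08-08 is within that limit.
(2) due by 2027-08-26 + 26 days = 2027-09-21; done 2027-09-07 — timely.
(3) due by 2027-09-07 + 60 days = 2027-11-06; 2027-10-12 is within that limit.
(4) due by 2027-10-12 + 15 days = 2027-10-27; 2027-10-14 is within that limit.
(5) due by 2027-10-14 + 32 days = 2027-11-15; completed 2027-10-16, before the deadline.
(6) due by 2027-10-26 + 7 days = 2027-11-02; done 2027-10-31 — timely.
(7) permitted from 2027-11-14 + 15 days = 2027-11-29 onward; done 2027-12-03 — permitted.

None — every step was satisfied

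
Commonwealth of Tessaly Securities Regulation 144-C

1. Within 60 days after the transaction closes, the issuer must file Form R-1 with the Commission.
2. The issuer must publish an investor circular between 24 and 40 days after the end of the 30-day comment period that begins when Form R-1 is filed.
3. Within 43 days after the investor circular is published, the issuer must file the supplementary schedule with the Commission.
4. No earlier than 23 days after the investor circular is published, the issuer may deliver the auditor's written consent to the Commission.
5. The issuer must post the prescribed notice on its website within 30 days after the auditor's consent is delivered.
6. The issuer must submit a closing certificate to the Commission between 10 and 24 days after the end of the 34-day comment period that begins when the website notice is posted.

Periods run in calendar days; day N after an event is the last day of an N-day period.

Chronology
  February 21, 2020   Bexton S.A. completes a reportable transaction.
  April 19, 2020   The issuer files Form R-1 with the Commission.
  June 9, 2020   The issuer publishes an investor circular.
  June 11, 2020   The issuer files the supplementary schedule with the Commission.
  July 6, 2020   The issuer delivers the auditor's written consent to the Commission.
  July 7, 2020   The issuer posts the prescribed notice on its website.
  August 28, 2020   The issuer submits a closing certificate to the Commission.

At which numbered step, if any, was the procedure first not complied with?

Step 1: 60 days after February 21, 2020 (when the transaction closes) is April 21, 2020; completed April 19, 2020, before the deadline.
Step 2: the window is 24–40 days after May 19, 2020 (end of the 30-day comment period, which began when Form R-1 is filed on April 19, 2020), so June 12, 2020 through June 28, 2020; June 9, 2020 is 3 days too early.

Step 2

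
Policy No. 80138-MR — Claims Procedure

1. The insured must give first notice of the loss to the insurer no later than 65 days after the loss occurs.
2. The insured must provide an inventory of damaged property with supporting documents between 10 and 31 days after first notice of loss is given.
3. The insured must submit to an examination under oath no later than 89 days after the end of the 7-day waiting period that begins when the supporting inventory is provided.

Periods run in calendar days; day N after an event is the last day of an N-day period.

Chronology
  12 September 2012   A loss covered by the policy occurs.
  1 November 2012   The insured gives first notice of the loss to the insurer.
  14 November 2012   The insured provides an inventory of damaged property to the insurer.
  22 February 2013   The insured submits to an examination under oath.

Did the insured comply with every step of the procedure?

No

Step 1 — counting 65 days from 12 September 2012 (when the loss occurs) gives a deadline of 16 November 2012; 1 November 2012 is within that limit.
Step 2 — 10 and 31 days from 1 November 2012 (when first notice of loss is given) are 11 November 2012 and 2 December 2012 respectively; done 14 November 2012 — within the window.
Step 3 — counting 89 days from 21 November 2012 (end of the 7-day waiting period, which began when the supporting inventory is provided on 14 November 2012) gives a deadline of 18 February 2013; done 22 February 2013 — 4 days late.
That is the first point of non-compliance.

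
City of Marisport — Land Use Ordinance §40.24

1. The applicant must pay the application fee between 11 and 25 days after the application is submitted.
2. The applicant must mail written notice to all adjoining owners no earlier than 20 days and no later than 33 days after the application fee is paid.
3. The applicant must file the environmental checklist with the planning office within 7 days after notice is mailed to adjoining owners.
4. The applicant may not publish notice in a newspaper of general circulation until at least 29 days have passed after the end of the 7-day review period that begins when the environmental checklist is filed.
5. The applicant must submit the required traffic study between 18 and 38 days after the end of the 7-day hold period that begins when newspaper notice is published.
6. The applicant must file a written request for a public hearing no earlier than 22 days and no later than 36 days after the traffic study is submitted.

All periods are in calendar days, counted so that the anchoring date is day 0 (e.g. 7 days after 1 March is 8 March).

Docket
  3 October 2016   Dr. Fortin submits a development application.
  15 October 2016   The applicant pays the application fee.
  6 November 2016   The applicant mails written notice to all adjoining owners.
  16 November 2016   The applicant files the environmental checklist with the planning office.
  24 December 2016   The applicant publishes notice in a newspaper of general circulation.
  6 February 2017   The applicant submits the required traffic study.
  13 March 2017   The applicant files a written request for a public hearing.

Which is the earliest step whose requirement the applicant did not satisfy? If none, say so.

Step 3

(1) the permitted window runs from 3 October 2016 + 11 = 14 October 2016 to 3 October 2016 + 25 = 28 October 2016; 15 October 2016 falls inside that range.
(2) the permitted window runs from 15 October 2016 + 20 = 4 November 2016 to 15 October 2016 + 33 = 17 November 2016; done 6 November 2016, which is between those dates.
(3) due by 6 November 2016 + 7 days = 13 November 2016; done 16 November 2016 — 3 days late.
No need to go further; step 3 was not satisfied.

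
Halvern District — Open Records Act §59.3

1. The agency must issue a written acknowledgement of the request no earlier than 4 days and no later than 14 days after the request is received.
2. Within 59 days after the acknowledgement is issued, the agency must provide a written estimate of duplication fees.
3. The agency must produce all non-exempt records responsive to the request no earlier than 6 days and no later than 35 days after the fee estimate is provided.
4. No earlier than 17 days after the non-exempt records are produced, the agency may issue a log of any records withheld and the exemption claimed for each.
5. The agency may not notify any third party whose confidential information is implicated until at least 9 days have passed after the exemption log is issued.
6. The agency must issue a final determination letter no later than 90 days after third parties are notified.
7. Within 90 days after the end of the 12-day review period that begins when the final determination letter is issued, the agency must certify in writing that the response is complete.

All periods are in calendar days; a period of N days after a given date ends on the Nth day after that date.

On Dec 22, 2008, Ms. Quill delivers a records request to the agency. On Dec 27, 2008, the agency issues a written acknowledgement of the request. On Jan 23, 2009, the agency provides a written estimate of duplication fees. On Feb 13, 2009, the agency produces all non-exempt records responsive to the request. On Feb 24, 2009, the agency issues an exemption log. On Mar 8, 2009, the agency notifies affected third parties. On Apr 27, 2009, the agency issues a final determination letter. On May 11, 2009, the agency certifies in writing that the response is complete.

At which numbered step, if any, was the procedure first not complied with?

Step 4

Step 1 — 4 and 14 days from Dec 22, 2008 (when the request is received) are Dec 26, 2008 and Jan 5, 2009 respectively; done Dec 27, 2008, which is between those dates.
Step 2 — counting 59 days from Dec 27, 2008 (when the acknowledgement is issued) gives a deadline of Feb 24, 2009; Jan 23, 2009 is within that limit.
Step 3 — 6 and 35 days from Jan 23, 2009 (when the fee estimate is provided) are Jan 29, 2009 and Feb 27, 2009 respectively; done Feb 13, 2009 — within the window.
Step 4 — must wait 17 days from Feb 13, 2009 (when the non-exempt records are produced), so not before Mar 2, 2009; Feb 24, 2009 is 6 days before the earliest permitted date.
The procedure was therefore not followed at step 4.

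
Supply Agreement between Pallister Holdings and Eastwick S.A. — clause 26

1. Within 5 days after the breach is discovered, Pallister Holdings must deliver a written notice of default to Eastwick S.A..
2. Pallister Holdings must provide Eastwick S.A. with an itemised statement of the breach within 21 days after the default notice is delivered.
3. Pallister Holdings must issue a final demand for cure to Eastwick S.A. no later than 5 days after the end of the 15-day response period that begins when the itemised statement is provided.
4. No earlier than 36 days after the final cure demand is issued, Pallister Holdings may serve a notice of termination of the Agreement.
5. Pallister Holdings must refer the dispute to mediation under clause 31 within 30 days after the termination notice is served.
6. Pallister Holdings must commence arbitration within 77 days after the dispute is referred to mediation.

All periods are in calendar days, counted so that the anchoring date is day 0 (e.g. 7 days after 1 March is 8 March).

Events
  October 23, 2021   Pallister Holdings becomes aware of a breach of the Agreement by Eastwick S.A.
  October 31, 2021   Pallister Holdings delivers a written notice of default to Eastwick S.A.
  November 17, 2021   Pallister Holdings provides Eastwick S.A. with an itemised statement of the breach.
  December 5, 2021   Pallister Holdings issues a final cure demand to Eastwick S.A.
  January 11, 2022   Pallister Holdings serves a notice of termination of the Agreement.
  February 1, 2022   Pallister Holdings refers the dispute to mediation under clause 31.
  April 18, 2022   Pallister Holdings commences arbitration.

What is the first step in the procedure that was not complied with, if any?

Step 1: 5 days after October 23, 2021 (when the breach is discovered) is October 28, 2021; done October 31, 2021 — 3 days late.

Step 1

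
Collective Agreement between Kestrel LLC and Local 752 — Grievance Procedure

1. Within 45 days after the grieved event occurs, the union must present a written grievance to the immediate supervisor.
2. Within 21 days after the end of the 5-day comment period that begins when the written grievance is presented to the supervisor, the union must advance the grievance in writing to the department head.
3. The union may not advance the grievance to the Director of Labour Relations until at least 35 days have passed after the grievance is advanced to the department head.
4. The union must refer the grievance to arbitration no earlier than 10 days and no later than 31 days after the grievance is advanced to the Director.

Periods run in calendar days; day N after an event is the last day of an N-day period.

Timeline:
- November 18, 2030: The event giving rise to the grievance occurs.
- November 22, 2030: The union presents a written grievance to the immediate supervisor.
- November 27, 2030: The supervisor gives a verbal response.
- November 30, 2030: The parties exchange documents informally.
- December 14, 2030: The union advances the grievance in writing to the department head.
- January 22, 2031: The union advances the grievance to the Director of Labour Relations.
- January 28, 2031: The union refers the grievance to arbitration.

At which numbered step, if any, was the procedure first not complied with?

Step 4

Step 1 — counting 45 days from November 18, 2030 (when the grieved event occurs) gives a deadline of January 2, 2031; done November 22, 2030 — timely.
Step 2 — counting 21 days from November 27, 2030 (end of the 5-day comment period, which began when the written grievance is presented to the supervisor on November 22, 2030) gives a deadline of December 18, 2030; completed December 14, 2030, before the deadline.
Step 3 — must wait 35 days from December 14, 2030 (when the grievance is advanced to the department head), so not before January 18, 2031; done January 22, 2031 — permitted.
Step 4 — 10 and 31 days from January 22, 2031 (when the grievance is advanced to the Director) are February 1, 2031 and February 22, 2031 respectively; done January 28, 2031 — 4 days before the window opened.
The procedure was therefore not followed at step 4.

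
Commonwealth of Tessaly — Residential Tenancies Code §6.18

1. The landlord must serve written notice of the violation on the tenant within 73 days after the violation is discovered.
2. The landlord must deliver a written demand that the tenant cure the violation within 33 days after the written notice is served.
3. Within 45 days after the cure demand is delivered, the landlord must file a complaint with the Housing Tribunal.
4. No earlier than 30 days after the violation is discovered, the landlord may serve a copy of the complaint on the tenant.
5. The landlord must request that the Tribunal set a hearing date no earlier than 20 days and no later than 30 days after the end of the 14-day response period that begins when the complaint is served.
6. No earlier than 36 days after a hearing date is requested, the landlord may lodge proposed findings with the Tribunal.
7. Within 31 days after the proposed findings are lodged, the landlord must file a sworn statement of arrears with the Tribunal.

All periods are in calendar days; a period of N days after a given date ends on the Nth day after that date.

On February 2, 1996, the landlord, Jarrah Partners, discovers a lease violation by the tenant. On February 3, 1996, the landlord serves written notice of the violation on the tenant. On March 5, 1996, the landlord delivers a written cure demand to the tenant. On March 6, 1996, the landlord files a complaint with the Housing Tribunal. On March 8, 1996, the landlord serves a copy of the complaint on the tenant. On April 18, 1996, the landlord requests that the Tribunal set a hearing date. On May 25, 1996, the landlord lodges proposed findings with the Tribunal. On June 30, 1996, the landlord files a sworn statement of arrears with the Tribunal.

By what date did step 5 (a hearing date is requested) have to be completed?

The complaint is served on March 8, 1996; the 14-day response period therefore ends March 22, 1996, and step 5 runs from that date. The window is 20–30 days after March 22, 1996; it closes on April 21, 1996.

April 21, 1996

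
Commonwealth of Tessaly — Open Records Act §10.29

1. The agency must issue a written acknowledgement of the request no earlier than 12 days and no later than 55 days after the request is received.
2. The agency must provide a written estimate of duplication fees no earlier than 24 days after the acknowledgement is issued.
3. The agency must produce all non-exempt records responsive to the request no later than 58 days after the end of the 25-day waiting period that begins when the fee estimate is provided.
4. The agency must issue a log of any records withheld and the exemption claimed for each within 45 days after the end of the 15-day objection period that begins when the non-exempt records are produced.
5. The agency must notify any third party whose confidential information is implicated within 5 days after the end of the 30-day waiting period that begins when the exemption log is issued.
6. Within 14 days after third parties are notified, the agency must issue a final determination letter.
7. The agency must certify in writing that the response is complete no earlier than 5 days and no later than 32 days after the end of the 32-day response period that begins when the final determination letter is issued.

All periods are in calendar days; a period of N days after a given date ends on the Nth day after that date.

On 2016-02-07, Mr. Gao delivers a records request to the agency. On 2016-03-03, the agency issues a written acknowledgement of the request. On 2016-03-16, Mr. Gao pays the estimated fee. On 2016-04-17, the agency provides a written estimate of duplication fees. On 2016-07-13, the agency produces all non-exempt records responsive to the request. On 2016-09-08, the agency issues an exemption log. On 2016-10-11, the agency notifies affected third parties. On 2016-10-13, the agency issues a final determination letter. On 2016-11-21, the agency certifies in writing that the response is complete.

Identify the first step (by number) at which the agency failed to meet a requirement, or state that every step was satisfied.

Step 3

Step 1: the window is 12–55 days after 2016-02-07 (when the request is received), so 2016-02-19 through 2016-04-02; done 2016-03-03 — within the window.
Step 2: the earliest permitted date is 24 days after 2016-03-03 (when the acknowledgement is issued), i.e. 2016-03-27; 2016-04-17 is on or after that date.
Step 3: 58 days after 2016-05-12 (end of the 25-day waiting period, which began when the fee estimate is provided on 2016-04-17) is 2016-07-09; not done until 2016-07-13, 4 days after the deadline.
The analysis stops there.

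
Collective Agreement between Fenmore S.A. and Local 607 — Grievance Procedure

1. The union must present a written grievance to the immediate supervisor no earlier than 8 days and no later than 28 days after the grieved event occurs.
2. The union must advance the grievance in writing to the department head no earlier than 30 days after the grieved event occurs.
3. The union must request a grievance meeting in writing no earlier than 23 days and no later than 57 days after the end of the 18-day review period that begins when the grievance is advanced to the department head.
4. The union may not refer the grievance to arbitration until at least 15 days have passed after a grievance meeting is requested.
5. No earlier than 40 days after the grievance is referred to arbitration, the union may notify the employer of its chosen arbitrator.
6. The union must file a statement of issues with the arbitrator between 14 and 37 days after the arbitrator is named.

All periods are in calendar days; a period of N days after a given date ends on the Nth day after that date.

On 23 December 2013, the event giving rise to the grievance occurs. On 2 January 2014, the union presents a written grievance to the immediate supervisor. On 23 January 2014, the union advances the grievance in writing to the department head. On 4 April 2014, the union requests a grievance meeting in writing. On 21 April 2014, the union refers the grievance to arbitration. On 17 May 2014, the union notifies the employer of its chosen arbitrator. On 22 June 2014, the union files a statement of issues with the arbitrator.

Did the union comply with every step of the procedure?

Step 1 — 8 and 28 days from 23 December 2013 (when the grieved event occurs) are 31 December 2013 and 20 January 2014 respectively; 2 January 2014 falls inside that range.
Step 2 — must wait 30 days from 23 December 2013 (when the grieved event occurs), so not before 22 January 2014; 23 January 2014 is on or after that date.
Step 3 — 23 and 57 days from 10 February 2014 (end of the 18-day review period, which began when the grievance is advanced to the department head on 23 January 2014) are 5 March 2014 and 8 April 2014 respectively; done 4 April 2014 — within the window.
Step 4 — must wait 15 days from 4 April 2014 (when a grievance meeting is requested), so not before 19 April 2014; done 21 April 2014, after the minimum wait.
Step 5 — must wait 40 days from 21 April 2014 (when the grievance is referred to arbitration), so not before 31 May 2014; done 17 May 2014 — 14 days too early.

No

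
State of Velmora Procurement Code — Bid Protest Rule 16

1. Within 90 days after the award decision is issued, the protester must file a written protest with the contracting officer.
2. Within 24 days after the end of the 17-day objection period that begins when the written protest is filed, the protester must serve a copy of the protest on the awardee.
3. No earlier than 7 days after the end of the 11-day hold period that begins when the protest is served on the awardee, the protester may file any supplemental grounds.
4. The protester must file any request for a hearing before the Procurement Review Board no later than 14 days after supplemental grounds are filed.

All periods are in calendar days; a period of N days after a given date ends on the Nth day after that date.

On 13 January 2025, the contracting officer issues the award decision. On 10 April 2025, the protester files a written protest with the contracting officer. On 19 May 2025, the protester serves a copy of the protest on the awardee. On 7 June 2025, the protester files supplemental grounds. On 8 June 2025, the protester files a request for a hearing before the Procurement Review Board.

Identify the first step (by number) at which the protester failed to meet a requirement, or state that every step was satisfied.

None — every step was satisfied

Step 1: 90 days after 13 January 2025 (when the award decision is issued) is 13 April 2025; completed 10 April 2025, before the deadline.
Step 2: 24 days after 27 April 2025 (end of the 17-day objection period, which began when the written protest is filed on 10 April 2025) is 21 May 2025; 19 May 2025 is within that limit.
Step 3: the earliest permitted date is 7 days after 30 May 2025 (end of the 11-day hold period, which began when the protest is served on the awardee on 19 May 2025), i.e. 6 June 2025; done 7 June 2025, after the minimum wait.
Step 4: 14 days after 7 June 2025 (when supplemental grounds are filed) is 21 June 2025; completed 8 June 2025, before the deadline.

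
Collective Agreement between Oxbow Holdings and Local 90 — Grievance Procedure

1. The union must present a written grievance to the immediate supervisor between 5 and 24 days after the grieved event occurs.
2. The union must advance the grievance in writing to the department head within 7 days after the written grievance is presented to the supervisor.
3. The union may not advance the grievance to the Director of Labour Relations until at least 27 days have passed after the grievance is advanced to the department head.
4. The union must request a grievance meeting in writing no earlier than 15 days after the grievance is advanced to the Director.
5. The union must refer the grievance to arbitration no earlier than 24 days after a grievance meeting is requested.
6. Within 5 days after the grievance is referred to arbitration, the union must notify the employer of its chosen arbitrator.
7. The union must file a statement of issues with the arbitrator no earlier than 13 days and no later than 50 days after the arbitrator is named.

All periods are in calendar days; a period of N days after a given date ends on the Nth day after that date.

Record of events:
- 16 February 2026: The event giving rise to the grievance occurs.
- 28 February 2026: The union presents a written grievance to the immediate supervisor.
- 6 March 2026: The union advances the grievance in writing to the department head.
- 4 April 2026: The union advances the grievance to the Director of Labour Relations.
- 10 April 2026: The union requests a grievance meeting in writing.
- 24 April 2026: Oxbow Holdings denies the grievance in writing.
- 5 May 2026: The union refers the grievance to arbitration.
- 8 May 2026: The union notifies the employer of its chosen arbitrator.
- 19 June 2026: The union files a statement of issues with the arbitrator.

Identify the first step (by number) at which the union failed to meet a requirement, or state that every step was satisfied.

(1) the permitted window runs from 16 February 2026 + 5 = 21 February 2026 to 16 February 2026 + 24 = 12 March 2026; 28 February 2026 falls inside that range.
(2) due by 28 February 2026 + 7 days = 7 March 2026; done 6 March 2026 — timely.
(3) permitted from 6 March 2026 + 27 days = 2 April 2026 onward; done 4 April 2026 — permitted.
(4) permitted from 4 April 2026 + 15 days = 19 April 2026 onward; 10 April 2026 is 9 days before the earliest permitted date.

Step 4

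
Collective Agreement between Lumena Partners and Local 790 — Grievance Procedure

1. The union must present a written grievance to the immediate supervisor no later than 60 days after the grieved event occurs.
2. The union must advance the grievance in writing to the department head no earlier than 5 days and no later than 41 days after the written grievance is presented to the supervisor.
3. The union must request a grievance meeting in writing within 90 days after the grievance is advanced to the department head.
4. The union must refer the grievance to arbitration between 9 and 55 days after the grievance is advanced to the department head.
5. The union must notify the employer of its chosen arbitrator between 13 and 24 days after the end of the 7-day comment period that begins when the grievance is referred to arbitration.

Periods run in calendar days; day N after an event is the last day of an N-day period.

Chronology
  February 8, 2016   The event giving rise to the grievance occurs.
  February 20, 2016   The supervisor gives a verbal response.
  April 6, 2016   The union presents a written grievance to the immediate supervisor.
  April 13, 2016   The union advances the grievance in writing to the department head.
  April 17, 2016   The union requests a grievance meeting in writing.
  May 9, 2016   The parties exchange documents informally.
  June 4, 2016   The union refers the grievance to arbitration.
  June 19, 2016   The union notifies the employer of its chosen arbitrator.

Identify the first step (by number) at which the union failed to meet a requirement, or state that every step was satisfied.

Step 1: 60 days after February 8, 2016 (when the grieved event occurs) is April 8, 2016; April 6, 2016 is within that limit.
Step 2: the window is 5–41 days after April 6, 2016 (when the written grievance is presented to the supervisor), so April 11, 2016 through May 17, 2016; April 13, 2016 falls inside that range.
Step 3: 90 days after April 13, 2016 (when the grievance is advanced to the department head) is July 12, 2016; done April 17, 2016 — timely.
Step 4: the window is 9–55 days after April 13, 2016 (when the grievance is advanced to the department head), so April 22, 2016 through June 7, 2016; done June 4, 2016, which is between those dates.
Step 5: the window is 13–24 days after June 11, 2016 (end of the 7-day comment period, which began when the grievance is referred to arbitration on June 4, 2016), so June 24, 2016 through July 5, 2016; done June 19, 2016 — 5 days before the window opened.
No need to go further; step 5 was not satisfied.

Step 5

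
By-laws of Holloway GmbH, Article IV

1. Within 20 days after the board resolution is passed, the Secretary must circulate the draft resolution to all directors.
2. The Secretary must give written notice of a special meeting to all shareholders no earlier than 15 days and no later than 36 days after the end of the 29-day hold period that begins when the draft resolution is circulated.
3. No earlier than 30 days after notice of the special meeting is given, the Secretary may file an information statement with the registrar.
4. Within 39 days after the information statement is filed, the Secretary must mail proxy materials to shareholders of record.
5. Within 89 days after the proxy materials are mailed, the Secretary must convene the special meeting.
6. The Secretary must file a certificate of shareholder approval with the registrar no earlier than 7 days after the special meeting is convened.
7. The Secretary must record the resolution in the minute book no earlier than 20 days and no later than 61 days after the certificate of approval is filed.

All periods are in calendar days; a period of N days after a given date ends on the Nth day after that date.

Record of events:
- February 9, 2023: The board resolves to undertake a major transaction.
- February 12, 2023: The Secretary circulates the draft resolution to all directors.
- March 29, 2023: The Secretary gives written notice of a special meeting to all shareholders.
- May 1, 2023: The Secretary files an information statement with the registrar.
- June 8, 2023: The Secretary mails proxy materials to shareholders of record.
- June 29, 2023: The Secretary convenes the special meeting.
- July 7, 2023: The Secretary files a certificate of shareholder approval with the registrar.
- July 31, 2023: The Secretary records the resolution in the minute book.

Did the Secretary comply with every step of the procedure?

Yes

Step 1 — counting 20 days from February 9, 2023 (when the board resolution is passed) gives a deadline of March 1, 2023; completed February 12, 2023, before the deadline.
Step 2 — 15 and 36 days from March 13, 2023 (end of the 29-day hold period, which began when the draft resolution is circulated on February 12, 2023) are March 28, 2023 and April 18, 2023 respectively; done March 29, 2023 — within the window.
Step 3 — must wait 30 days from March 29, 2023 (when notice of the special meeting is given), so not before April 28, 2023; done May 1, 2023, after the minimum wait.
Step 4 — counting 39 days from May 1, 2023 (when the information statement is filed) gives a deadline of June 9, 2023; June 8, 2023 is within that limit.
Step 5 — counting 89 days from June 8, 2023 (when the proxy materials are mailed) gives a deadline of September 5, 2023; June 29, 2023 is within that limit.
Step 6 — must wait 7 days from June 29, 2023 (when the special meeting is convened), so not before July 6, 2023; done July 7, 2023, after the minimum wait.
Step 7 — 20 and 61 days from July 7, 2023 (when the certificate of approval is filed) are July 27, 2023 and September 6, 2023 respectively; done July 31, 2023, which is between those dates.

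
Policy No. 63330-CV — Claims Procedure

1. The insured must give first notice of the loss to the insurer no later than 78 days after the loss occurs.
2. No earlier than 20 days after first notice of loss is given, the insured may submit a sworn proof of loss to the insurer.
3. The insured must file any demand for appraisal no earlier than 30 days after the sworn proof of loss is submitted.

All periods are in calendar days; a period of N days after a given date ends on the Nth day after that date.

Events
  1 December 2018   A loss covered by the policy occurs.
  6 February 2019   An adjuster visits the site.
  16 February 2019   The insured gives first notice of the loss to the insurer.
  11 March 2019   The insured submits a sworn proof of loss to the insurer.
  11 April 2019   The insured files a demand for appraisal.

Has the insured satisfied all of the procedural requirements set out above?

Yes

Step 1 — counting 78 days from 1 December 2018 (when the loss occurs) gives a deadline of 17 February 2019; 16 February 2019 is within that limit.
Step 2 — must wait 20 days from 16 February 2019 (when first notice of loss is given), so not before 8 March 2019; 11 March 2019 is on or after that date.
Step 3 — must wait 30 days from 11 March 2019 (when the sworn proof of loss is submitted), so not before 10 April 2019; done 11 April 2019 — permitted.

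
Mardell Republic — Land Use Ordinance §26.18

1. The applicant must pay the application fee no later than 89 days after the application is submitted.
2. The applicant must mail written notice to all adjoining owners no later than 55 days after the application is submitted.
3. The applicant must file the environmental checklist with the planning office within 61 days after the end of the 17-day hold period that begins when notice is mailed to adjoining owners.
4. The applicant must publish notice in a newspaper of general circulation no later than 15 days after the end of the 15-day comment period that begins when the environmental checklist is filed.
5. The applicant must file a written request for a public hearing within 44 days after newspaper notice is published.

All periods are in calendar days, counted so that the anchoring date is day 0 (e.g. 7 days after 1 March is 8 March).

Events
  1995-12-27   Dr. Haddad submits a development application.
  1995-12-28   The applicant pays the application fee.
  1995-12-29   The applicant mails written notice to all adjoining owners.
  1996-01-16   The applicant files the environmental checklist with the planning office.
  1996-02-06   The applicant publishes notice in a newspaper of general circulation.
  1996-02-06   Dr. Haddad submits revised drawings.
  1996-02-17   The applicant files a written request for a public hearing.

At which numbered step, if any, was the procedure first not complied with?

Step 1: 89 days after 1995-12-27 (when the application is submitted) is 1996-03-25; done 1995-12-28 — timely.
Step 2: 55 days after 1995-12-27 (when the application is submitted) is 1996-02-20; 1995-12-29 is within that limit.
Step 3: 61 days after 1996-01-15 (end of the 17-day hold period, which began when notice is mailed to adjoining owners on 1995-12-29) is 1996-03-16; 1996-01-16 is within that limit.
Step 4: 15 days after 1996-01-31 (end of the 15-day comment period, which began when the environmental checklist is filed on 1996-01-16) is 1996-02-15; 1996-02-06 is within that limit.
Step 5: 44 days after 1996-02-06 (when newspaper notice is published) is 1996-03-21; done 1996-02-17 — timely.

None — every step was satisfied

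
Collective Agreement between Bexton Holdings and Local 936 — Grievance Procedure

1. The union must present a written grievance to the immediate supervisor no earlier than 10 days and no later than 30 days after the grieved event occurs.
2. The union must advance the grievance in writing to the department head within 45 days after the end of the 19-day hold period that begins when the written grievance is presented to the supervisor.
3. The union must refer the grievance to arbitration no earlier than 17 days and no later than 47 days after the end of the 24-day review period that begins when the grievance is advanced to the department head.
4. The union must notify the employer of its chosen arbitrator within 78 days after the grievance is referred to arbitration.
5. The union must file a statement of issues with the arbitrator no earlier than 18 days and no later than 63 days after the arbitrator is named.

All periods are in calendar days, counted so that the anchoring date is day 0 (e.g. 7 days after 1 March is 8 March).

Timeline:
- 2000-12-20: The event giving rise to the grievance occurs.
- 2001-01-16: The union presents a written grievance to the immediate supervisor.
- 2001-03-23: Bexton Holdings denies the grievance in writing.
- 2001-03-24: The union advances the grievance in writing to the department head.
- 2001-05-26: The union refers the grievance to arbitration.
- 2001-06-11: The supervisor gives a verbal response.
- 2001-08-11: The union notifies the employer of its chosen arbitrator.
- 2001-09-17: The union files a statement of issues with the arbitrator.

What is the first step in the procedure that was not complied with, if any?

Step 2

Step 1: the window is 10–30 days after 2000-12-20 (when the grieved event occurs), so 2000-12-30 through 2001-01-19; 2001-01-16 falls inside that range.
Step 2: 45 days after 2001-02-04 (end of the 19-day hold period, which began when the written grievance is presented to the supervisor on 2001-01-16) is 2001-03-21; 2001-03-24 misses that deadline by 3 days.
The analysis stops there.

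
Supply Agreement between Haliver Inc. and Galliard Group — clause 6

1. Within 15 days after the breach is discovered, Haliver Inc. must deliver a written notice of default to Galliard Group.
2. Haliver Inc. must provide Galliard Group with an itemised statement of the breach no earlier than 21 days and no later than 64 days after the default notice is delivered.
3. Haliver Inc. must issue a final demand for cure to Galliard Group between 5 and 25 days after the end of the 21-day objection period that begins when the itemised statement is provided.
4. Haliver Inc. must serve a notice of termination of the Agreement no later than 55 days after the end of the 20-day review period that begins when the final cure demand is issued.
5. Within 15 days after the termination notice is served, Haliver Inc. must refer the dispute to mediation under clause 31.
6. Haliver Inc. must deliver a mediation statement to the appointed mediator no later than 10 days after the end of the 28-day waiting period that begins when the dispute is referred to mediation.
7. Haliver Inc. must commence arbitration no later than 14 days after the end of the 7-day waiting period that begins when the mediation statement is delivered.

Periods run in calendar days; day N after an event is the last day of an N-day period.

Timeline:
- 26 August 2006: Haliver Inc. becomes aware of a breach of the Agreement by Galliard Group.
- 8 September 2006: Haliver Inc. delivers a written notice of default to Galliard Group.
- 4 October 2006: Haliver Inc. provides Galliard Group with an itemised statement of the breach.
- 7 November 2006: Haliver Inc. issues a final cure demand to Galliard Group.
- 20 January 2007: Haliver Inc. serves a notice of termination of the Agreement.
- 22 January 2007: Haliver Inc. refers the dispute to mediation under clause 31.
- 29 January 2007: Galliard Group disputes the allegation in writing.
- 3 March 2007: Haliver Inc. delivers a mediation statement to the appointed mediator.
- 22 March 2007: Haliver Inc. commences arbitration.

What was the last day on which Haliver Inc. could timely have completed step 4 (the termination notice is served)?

21 January 2007

The final cure demand is issued on 7 November 2006; the 20-day review period therefore ends 27 November 2006, and step 4 runs from that date. 55 days after 27 November 2006 is 21 January 2007.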